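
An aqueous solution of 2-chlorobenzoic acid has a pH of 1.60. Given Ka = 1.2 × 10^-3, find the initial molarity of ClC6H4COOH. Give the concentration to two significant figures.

[H+] = 10^(-1.60) = 2.51 × 10^-2 M = x
Ka = x²/(C₀ − x) ⇒ C₀ = x + x²/Ka
C₀ = 2.51 × 10^-2 + (2.51 × 10^-2)²/(1.2 × 10^-3) = 5.50 × 10^-1 M

C₀ = 5.5 × 10^-1 M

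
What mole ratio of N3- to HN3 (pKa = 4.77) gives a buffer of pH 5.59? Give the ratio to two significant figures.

pH = pKa + log(r) ⇒ log(r) = 5.59 − 4.77 = +0.82
r = [N3-]/[HN3] = 10^(+0.82) = 6.61

ratio = 6.6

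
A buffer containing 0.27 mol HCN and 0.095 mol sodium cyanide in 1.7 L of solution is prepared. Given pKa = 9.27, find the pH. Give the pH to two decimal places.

Using pH = pKa + log([base]/[acid]) with [base]/[acid] = 0.095/0.27:
pH = 9.27 + (-0.454) = 8.82

pH = 8.82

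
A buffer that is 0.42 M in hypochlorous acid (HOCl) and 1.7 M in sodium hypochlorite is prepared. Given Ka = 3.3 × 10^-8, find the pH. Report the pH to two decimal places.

pKa = −log(3.3 × 10^-8) = 7.481
Using pH = pKa + log([base]/[acid]) with [base]/[acid] = 1.7/0.42:
pH = 7.481 + (+0.607) = 8.09

pH = 8.09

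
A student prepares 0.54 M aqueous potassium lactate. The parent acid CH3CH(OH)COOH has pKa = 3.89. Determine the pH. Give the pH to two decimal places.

pH = 8.81

CH3CH(OH)COO- is the conjugate base of the weak acid CH3CH(OH)COOH.
Ka = 10^(−3.89) = 1.29 × 10^-4
Kb = Kw/Ka = 1.0×10^-14 / 1.29 × 10^-4 = 7.75 × 10^-11
Let x = [OH-] at equilibrium. Kb = x²/(0.54 − x).
Assume x ≪ 0.54: x ≈ √(7.75 × 10^-11 × 0.54) = 6.47 × 10^-6 M
pOH = −log(6.47 × 10^-6) = 5.19; pH = 14.00 − 5.19 = 8.81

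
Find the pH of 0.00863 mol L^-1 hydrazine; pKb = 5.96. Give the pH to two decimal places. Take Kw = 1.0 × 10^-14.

N2H4 + H2O ⇌ N2H5+ + OH-
Kb = 10^(−5.96) = 1.10 × 10^-6
Kb = [OH-]²/(0.00863 − [OH-]) = 1.10 × 10^-6
Since Kb ≪ C₀, [OH-] ≈ √(Kb·C₀) = 9.74 × 10^-5 M.
Check: 1.1% ionized — well under 5%, approximation valid.
pOH = 4.01, so pH = 14.00 − pOH = 9.99

pH = 9.99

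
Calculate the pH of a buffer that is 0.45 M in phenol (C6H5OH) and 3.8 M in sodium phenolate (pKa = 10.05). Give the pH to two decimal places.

pH = 10.98

pH = pKa + log([A⁻]/[HA]) = 10.05 + log(3.8/0.45)
pH = 10.05 + (+0.927) = 10.98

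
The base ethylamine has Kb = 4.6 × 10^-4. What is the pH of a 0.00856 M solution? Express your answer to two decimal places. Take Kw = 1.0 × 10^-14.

C2H5NH2 + H2O ⇌ C2H5NH3+ + OH-
From the ICE table, Kb = [OH-]²/(0.00856 − [OH-]) = 4.6 × 10^-4.
[OH-] is not negligible relative to C₀; solve [OH-]² + 0.00046·[OH-] − 3.94e-06 = 0.
[OH-] = [−0.00046 + √(0.00046² + 1.58e-05)]/2 = 1.77 × 10^-3 M
pOH = −log(1.77 × 10^-3) = 2.75; pH = 14.00 − 2.75 = 11.25

pH = 11.25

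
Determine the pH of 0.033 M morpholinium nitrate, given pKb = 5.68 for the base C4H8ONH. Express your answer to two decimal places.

C4H8ONH2+ is the conjugate acid of the weak base C4H8ONH.
Kb = 10^(−5.68) = 2.09 × 10^-6
Ka = Kw/Kb = 1.0×10^-14 / 2.09 × 10^-6 = 4.78 × 10^-9
From the ICE table, Ka = [H+]²/(0.033 − [H+]) = 4.78 × 10^-9.
Since Ka ≪ C₀, [H+] ≈ √(Ka·C₀) = 1.26 × 10^-5 M.
Check: 0.038% ionized — well under 5%, approximation valid.
pH = −log[H+] = −log(1.26 × 10^-5) = 4.90

pH = 4.90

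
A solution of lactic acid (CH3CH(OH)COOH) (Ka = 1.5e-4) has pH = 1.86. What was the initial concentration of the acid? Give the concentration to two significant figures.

C₀ = 1.3 M

[H+] = 10^(-1.86) = 1.38 × 10^-2 M = x
Ka = x²/(C₀ − x) ⇒ C₀ = x + x²/Ka
C₀ = 1.38 × 10^-2 + (1.38 × 10^-2)²/(1.5 × 10^-4) = 1.28 M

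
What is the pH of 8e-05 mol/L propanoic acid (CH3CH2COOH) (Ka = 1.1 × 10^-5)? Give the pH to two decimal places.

pH = 4.61

CH3CH2COOH ⇌ CH3CH2COO- + H+
From the ICE table, Ka = [H+]²/(8e-05 − [H+]) = 1.1 × 10^-5.
[H+] is not negligible relative to C₀; solve [H+]² + 1.1e-05·[H+] − 8.8e-10 = 0.
[H+] = [−1.1e-05 + √(1.1e-05² + 3.52e-09)]/2 = 2.47 × 10^-5 M
pH = −log(2.47 × 10^-5) = 4.61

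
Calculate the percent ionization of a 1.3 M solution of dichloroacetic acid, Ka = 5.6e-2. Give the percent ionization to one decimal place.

18.7%

Cl2CHCOOH ⇌ Cl2CHCOO- + H+; let x = [H+] at equilibrium.
Ka = x²/(C₀ − x); solving the quadratic gives x = 2.43 × 10^-1 M.
Fraction ionized = 2.43 × 10^-1 / 1.3 = 0.1869 → 18.7%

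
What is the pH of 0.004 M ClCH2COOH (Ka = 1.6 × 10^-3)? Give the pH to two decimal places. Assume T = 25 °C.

pH = 2.73

ClCH2COOH ⇌ ClCH2COO- + H+
Let x = [H+] at equilibrium. Ka = x²/(0.004 − x).
The 5% rule fails; solving x² + Ka·x − Ka·C₀ = 0 exactly:
x = (−Ka + √(Ka² + 4·Ka·C₀))/2 = 1.85 × 10^-3 M
pH = −log[H+] = −log(1.85 × 10^-3) = 2.73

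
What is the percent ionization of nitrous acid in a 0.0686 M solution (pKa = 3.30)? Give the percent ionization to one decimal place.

8.2%

HNO2 ⇌ NO2- + H+; let x = [H+] at equilibrium.
Ka = 10^(−3.30) = 5.01 × 10^-4
Solve x² + 0.000501x − 3.44e-05 = 0 → x = 5.62 × 10^-3 M
Fraction ionized = 5.62 × 10^-3 / 0.0686 = 0.0819 → 8.2%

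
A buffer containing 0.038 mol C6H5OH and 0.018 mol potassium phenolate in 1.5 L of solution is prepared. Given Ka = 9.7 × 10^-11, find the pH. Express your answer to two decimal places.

pH = 9.69

pKa = −log(9.7 × 10^-11) = 10.013
Henderson–Hasselbalch: pH = pKa + log([C6H5O-]/[C6H5OH]) = 10.013 + log(0.018/0.038)
pH = 10.013 + (-0.325) = 9.69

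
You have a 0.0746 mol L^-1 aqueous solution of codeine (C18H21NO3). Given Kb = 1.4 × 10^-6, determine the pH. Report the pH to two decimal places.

pH = 10.51

C18H21NO3 + H2O ⇌ C18H22NO3+ + OH-
Let x = [OH-] at equilibrium. Kb = x²/(0.0746 − x).
Neglecting x in the denominator: x = √(1.4 × 10^-6 × 0.0746) = 3.23 × 10^-4 M
Check: 0.43% ionized — well under 5%, approximation valid.
pOH = −log(3.23 × 10^-4) = 3.49; pH = 14.00 − 3.49 = 10.51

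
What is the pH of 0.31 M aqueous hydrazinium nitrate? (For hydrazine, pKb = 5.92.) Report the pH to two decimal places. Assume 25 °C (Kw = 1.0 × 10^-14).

pH = 4.29

N2H5+ is the conjugate acid of the weak base N2H4.
Kb = 10^(−5.92) = 1.20 × 10^-6
Ka = Kw/Kb = 1.0×10^-14 / 1.20 × 10^-6 = 8.33 × 10^-9
From the ICE table, Ka = x²/(0.31 − x) = 8.33 × 10^-9.
Neglecting x in the denominator: x = √(8.33 × 10^-9 × 0.31) = 5.08 × 10^-5 M
(x/C₀ = 0.016% < 5%, so the approximation holds.)
pH = −log(5.08 × 10^-5) = 4.29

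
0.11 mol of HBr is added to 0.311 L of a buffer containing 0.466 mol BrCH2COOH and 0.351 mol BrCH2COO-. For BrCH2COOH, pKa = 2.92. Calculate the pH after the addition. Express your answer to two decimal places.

Added H+ converts BrCH2COO- to BrCH2COOH: BrCH2COOH → 0.576 mol, BrCH2COO- → 0.241 mol.
pH = pKa + log(n_BrCH2COO-/n_BrCH2COOH) = 2.92 + log(0.241/0.576) = 2.92 + (-0.378)

pH = 2.54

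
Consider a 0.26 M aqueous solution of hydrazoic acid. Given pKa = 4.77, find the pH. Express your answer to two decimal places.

HN3 ⇌ N3- + H+
Ka = 10^(−4.77) = 1.70 × 10^-5
Ka = [H+]²/(0.26 − [H+]) = 1.70 × 10^-5
Assume [H+] ≪ 0.26: [H+] ≈ √(1.70 × 10^-5 × 0.26) = 2.10 × 10^-3 M
Check: 0.81% ionized — well under 5%, approximation valid.
pH = −log[H+] = −log(2.10 × 10^-3) = 2.68

pH = 2.68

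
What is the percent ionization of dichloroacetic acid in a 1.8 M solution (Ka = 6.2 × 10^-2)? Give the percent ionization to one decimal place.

Cl2CHCOOH ⇌ Cl2CHCOO- + H+; let x = [H+] at equilibrium.
Solve x² + 0.062x − 0.112 = 0 → x = 3.05 × 10^-1 M
% ionization = x/C₀ × 100% = 3.05 × 10^-1/1.8 × 100% = 16.9%

16.9%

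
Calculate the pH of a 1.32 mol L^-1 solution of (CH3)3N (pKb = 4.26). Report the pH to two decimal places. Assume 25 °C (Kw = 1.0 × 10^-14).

(CH3)3N + H2O ⇌ (CH3)3NH+ + OH-
Kb = 10^(−4.26) = 5.50 × 10^-5
From the ICE table, Kb = [OH-]²/(1.32 − [OH-]) = 5.50 × 10^-5.
Assume [OH-] ≪ 1.32: [OH-] ≈ √(5.50 × 10^-5 × 1.32) = 8.52 × 10^-3 M
Check: 0.65% ionized — well under 5%, approximation valid.
pOH = −log(8.52 × 10^-3) = 2.07; pH = 14.00 − 2.07 = 11.93

pH = 11.93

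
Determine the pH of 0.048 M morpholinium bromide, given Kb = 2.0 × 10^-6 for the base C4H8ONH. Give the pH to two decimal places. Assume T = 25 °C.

pH = 4.81

C4H8ONH2+ is the conjugate acid of the weak base C4H8ONH.
Ka = Kw/Kb = 1.0×10^-14 / 2.0 × 10^-6 = 5.00 × 10^-9
Ka = x²/(0.048 − x) = 5.00 × 10^-9
Neglecting x in the denominator: x = √(5.00 × 10^-9 × 0.048) = 1.55 × 10^-5 M
pH = −log[H+] = −log(1.55 × 10^-5) = 4.81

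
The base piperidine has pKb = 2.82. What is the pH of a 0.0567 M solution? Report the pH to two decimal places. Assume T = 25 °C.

pH = 11.93

C5H10NH + H2O ⇌ C5H10NH2+ + OH-
Kb = 10^(−2.82) = 1.51 × 10^-3
Let x = [OH-] at equilibrium. Kb = x²/(0.0567 − x).
Here C₀/Kb ≈ 37.5, so the small-x approximation fails. Use the quadratic:
x = (−Kb + √(Kb² + 4·Kb·C₀))/2 = 8.53 × 10^-3 M
pOH = −log(8.53 × 10^-3) = 2.07; pH = 14.00 − 2.07 = 11.93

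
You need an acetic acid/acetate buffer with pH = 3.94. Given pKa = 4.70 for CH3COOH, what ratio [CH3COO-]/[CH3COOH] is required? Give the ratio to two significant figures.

ratio = 0.17

pH = pKa + log(r) ⇒ log(r) = 3.94 − 4.70 = -0.76
r = [CH3COO-]/[CH3COOH] = 10^(-0.76) = 0.174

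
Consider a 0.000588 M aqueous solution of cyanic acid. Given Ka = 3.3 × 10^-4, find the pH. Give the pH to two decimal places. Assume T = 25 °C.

HOCN ⇌ OCN- + H+
From the ICE table, Ka = [H+]²/(0.000588 − [H+]) = 3.3 × 10^-4.
Here C₀/Ka ≈ 1.78, so the small-[H+] approximation fails. Use the quadratic:
[H+] = (−Ka + √(Ka² + 4·Ka·C₀))/2 = 3.05 × 10^-4 M
pH = −log(3.05 × 10^-4) = 3.52

pH = 3.52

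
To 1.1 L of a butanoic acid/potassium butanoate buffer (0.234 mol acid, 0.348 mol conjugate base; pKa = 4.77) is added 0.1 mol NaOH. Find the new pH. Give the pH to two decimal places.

pH = 5.29

OH- converts CH3(CH2)2COOH to CH3(CH2)2COO-: CH3(CH2)2COOH → 0.134 mol, CH3(CH2)2COO- → 0.448 mol.
pH = pKa + log([A⁻]/[HA]) = 4.77 + log(0.448/0.134) = 4.77 +0.524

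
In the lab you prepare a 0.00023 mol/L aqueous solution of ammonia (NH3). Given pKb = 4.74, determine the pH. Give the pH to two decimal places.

pH = 9.75

NH3 + H2O ⇌ NH4+ + OH-
Kb = 10^(−4.74) = 1.82 × 10^-5
From the ICE table, Kb = [OH-]²/(0.00023 − [OH-]) = 1.82 × 10^-5.
The 5% rule fails; solving [OH-]² + Kb·[OH-] − Kb·C₀ = 0 exactly:
[OH-] = (−Kb + √(Kb² + 4·Kb·C₀))/2 = 5.62 × 10^-5 M
pOH = −log(5.62 × 10^-5) = 4.25; pH = 14.00 − 4.25 = 9.75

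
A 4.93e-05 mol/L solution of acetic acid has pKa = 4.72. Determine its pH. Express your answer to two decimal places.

CH3COOH ⇌ CH3COO- + H+
Ka = 10^(−4.72) = 1.91 × 10^-5
From the ICE table, Ka = [H+]²/(4.93e-05 − [H+]) = 1.91 × 10^-5.
The 5% rule fails; solving [H+]² + Ka·[H+] − Ka·C₀ = 0 exactly:
[H+] = [−1.91e-05 + √(1.91e-05² + 3.77e-09)]/2 = 2.26 × 10^-5 M
pH = −log[H+] = −log(2.26 × 10^-5) = 4.65

pH = 4.65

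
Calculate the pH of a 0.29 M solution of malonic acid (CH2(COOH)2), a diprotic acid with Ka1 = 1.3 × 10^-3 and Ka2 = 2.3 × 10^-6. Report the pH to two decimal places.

Since Ka1 ≫ Ka2, the first ionization dominates [H+].
Ka1 = x²/(0.29 − x) = 1.3 × 10^-3
Solving the quadratic: x = (−Ka1 + √(Ka1² + 4·Ka1·C₀))/2 = 1.88 × 10^-2 M
pH = −log(1.88 × 10^-2) = 1.73

pH = 1.73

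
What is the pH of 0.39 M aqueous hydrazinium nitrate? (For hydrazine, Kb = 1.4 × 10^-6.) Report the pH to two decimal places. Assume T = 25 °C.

N2H5+ is the conjugate acid of the weak base N2H4.
Ka = Kw/Kb = 1.0×10^-14 / 1.4 × 10^-6 = 7.14 × 10^-9
Let x = [H+] at equilibrium. Ka = x²/(0.39 − x).
Neglecting x in the denominator: x = √(7.14 × 10^-9 × 0.39) = 5.28 × 10^-5 M
pH = −log[H+] = −log(5.28 × 10^-5) = 4.28

pH = 4.28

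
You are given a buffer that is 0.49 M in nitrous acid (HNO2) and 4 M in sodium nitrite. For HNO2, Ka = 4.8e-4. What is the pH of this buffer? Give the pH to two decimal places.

pH = 4.23

pKa = −log(4.8 × 10^-4) = 3.319
pH = pKa + log([A⁻]/[HA]) = 3.319 + log(4/0.49)
pH = 3.319 + (+0.912) = 4.23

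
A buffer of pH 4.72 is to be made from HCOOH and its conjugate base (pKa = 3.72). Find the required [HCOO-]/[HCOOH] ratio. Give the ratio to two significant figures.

ratio = 10

pH = pKa + log(r) ⇒ log(r) = 4.72 − 3.72 = +1.00
r = [HCOO-]/[HCOOH] = 10^(+1.00) = 10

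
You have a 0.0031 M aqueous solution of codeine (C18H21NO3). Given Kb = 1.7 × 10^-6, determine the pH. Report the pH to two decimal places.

pH = 9.86

C18H21NO3 + H2O ⇌ C18H22NO3+ + OH-
From the ICE table, Kb = [OH-]²/(0.0031 − [OH-]) = 1.7 × 10^-6.
Neglecting [OH-] in the denominator: [OH-] = √(1.7 × 10^-6 × 0.0031) = 7.26 × 10^-5 M
pOH = −log(7.26 × 10^-5) = 4.14; pH = 14.00 − 4.14 = 9.86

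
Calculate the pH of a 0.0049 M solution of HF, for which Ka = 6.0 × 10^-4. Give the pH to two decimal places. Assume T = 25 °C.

pH = 2.84

HF ⇌ F- + H+
Ka = [H+]²/(0.0049 − [H+]) = 6.0 × 10^-4
Here C₀/Ka ≈ 8.17, so the small-[H+] approximation fails. Use the quadratic:
[H+] = [−0.0006 + √(0.0006² + 1.18e-05)]/2 = 1.44 × 10^-3 M
pH = −log(1.44 × 10^-3) = 2.84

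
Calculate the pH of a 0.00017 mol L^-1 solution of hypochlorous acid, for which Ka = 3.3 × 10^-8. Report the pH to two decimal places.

HOCl ⇌ OCl- + H+
From the ICE table, Ka = [H+]²/(0.00017 − [H+]) = 3.3 × 10^-8.
Assume [H+] ≪ 0.00017: [H+] ≈ √(3.3 × 10^-8 × 0.00017) = 2.37 × 10^-6 M
pH = −log(2.37 × 10^-6) = 5.63

pH = 5.63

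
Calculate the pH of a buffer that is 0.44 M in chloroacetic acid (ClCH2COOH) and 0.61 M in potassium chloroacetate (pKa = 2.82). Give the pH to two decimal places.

pH = pKa + log([A⁻]/[HA]) = 2.82 + log(0.61/0.44)
pH = 2.82 + (+0.142) = 2.96

pH = 2.96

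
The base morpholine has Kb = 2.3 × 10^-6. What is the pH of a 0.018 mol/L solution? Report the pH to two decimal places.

pH = 10.31

C4H8ONH + H2O ⇌ C4H8ONH2+ + OH-
Kb = [OH-]²/(0.018 − [OH-]) = 2.3 × 10^-6
Since Kb ≪ C₀, [OH-] ≈ √(Kb·C₀) = 2.03 × 10^-4 M.
Check: 1.1% ionized — well under 5%, approximation valid.
pOH = 3.69, so pH = 14.00 − pOH = 10.31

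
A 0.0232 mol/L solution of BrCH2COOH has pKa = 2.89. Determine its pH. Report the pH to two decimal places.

BrCH2COOH ⇌ BrCH2COO- + H+
Ka = 10^(−2.89) = 1.29 × 10^-3
From the ICE table, Ka = [H+]²/(0.0232 − [H+]) = 1.29 × 10^-3.
The 5% rule fails; solving [H+]² + Ka·[H+] − Ka·C₀ = 0 exactly:
[H+] = [−0.00129 + √(0.00129² + 0.00012)]/2 = 4.86 × 10^-3 M
pH = −log[H+] = −log(4.86 × 10^-3) = 2.31

pH = 2.31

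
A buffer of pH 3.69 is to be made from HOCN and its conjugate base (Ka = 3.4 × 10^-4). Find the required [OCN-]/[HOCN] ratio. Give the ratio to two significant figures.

ratio = 1.7

pKa = -log(3.4 × 10^-4) = 3.469
pH = pKa + log(r) ⇒ log(r) = 3.69 − 3.469 = +0.221
r = [OCN-]/[HOCN] = 10^(+0.221) = 1.66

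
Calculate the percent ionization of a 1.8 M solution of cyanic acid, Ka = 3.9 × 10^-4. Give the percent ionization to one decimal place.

HOCN ⇌ OCN- + H+; let x = [H+] at equilibrium.
x ≈ √(Ka·C₀) = √(3.9 × 10^-4 × 1.8) = 2.65 × 10^-2 M
Fraction ionized = 2.65 × 10^-2 / 1.8 = 0.0147 → 1.5%

1.5%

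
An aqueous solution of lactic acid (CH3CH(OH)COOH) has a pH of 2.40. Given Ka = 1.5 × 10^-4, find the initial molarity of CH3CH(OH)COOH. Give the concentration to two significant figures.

[H+] = 10^(-2.40) = 3.98 × 10^-3 M = x
Ka = x²/(C₀ − x) ⇒ C₀ = x + x²/Ka
C₀ = 3.98 × 10^-3 + (3.98 × 10^-3)²/(1.5 × 10^-4) = 1.10 × 10^-1 M

C₀ = 1.1 × 10^-1 M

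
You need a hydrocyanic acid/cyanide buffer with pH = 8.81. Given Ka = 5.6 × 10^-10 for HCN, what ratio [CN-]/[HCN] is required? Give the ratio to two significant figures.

ratio = 0.36

pKa = -log(5.6 × 10^-10) = 9.252
pH = pKa + log(r) ⇒ log(r) = 8.81 − 9.252 = -0.442
r = [CN-]/[HCN] = 10^(-0.442) = 0.361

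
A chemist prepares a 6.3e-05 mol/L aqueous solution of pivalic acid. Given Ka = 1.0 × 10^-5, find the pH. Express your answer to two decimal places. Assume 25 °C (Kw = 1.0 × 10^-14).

(CH3)3CCOOH ⇌ (CH3)3CCOO- + H+
Ka = [H+]²/(6.3e-05 − [H+]) = 1.0 × 10^-5
Here C₀/Ka ≈ 6.3, so the small-[H+] approximation fails. Use the quadratic:
[H+] = (−Ka + √(Ka² + 4·Ka·C₀))/2 = 2.06 × 10^-5 M
pH = −log(2.06 × 10^-5) = 4.69

pH = 4.69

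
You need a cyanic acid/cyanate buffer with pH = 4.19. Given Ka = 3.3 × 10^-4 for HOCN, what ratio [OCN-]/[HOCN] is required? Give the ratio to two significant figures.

ratio = 5.1

pKa = -log(3.3 × 10^-4) = 3.481
pH = pKa + log(r) ⇒ log(r) = 4.19 − 3.481 = +0.709
r = [OCN-]/[HOCN] = 10^(+0.709) = 5.12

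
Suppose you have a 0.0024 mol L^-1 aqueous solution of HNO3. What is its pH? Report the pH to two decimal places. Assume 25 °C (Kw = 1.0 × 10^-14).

pH = 2.62

HNO3 is a strong acid and dissociates completely, so [H+] = 0.0024 M.
pH = -log(0.0024) = 2.62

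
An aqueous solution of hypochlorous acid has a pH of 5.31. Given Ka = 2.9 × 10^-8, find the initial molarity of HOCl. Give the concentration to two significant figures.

[H+] = 10^(-5.31) = 4.90 × 10^-6 M = x
Ka = x²/(C₀ − x) ⇒ C₀ = x + x²/Ka
C₀ = 4.90 × 10^-6 + (4.90 × 10^-6)²/(2.9 × 10^-8) = 8.33 × 10^-4 M

C₀ = 8.3 × 10^-4 M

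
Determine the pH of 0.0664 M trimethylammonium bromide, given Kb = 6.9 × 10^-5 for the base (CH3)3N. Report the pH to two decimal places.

pH = 5.51

(CH3)3NH+ is the conjugate acid of the weak base (CH3)3N.
Ka = Kw/Kb = 1.0×10^-14 / 6.9 × 10^-5 = 1.45 × 10^-10
Let x = [H+] at equilibrium. Ka = x²/(0.0664 − x).
Neglecting x in the denominator: x = √(1.45 × 10^-10 × 0.0664) = 3.10 × 10^-6 M
pH = −log(3.10 × 10^-6) = 5.51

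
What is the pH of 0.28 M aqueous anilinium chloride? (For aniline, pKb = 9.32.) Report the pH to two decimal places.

pH = 2.62

C6H5NH3+ is the conjugate acid of the weak base C6H5NH2.
Kb = 10^(−9.32) = 4.79 × 10^-10
Ka = Kw/Kb = 1.0×10^-14 / 4.79 × 10^-10 = 2.09 × 10^-5
From the ICE table, Ka = x²/(0.28 − x) = 2.09 × 10^-5.
Assume x ≪ 0.28: x ≈ √(2.09 × 10^-5 × 0.28) = 2.42 × 10^-3 M
pH = −log(2.42 × 10^-3) = 2.62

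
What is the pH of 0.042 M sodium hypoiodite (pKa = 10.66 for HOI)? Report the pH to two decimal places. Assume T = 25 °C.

OI- is the conjugate base of the weak acid HOI.
Ka = 10^(−10.66) = 2.19 × 10^-11
Kb = Kw/Ka = 1.0×10^-14 / 2.19 × 10^-11 = 4.57 × 10^-4
From the ICE table, Kb = [OH-]²/(0.042 − [OH-]) = 4.57 × 10^-4.
[OH-] is not negligible relative to C₀; solve [OH-]² + 0.000457·[OH-] − 1.92e-05 = 0.
[OH-] = [−0.000457 + √(0.000457² + 7.68e-05)]/2 = 4.16 × 10^-3 M
pOH = 2.38, so pH = 14.00 − pOH = 11.62

pH = 11.62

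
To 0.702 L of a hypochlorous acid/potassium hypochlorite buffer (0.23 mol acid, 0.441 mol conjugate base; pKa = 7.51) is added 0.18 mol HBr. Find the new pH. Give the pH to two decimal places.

After neutralization: n(HOCl) = 0.41 mol, n(OCl-) = 0.261 mol.
Henderson–Hasselbalch with mole ratio 0.261/0.41: pH = 7.51 + (-0.196)

pH = 7.31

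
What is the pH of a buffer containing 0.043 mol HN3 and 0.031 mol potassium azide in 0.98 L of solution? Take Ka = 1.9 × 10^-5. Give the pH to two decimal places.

pH = 4.58

pKa = −log(1.9 × 10^-5) = 4.721
Henderson–Hasselbalch: pH = pKa + log([N3-]/[HN3]) = 4.721 + log(0.031/0.043)
pH = 4.721 + (-0.142) = 4.58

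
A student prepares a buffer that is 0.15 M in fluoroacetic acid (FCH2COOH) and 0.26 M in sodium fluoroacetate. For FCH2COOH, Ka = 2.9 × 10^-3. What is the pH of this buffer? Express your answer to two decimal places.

pKa = −log(2.9 × 10^-3) = 2.538
pH = pKa + log([A⁻]/[HA]) = 2.538 + log(0.26/0.15)
pH = 2.538 + (+0.239) = 2.78

pH = 2.78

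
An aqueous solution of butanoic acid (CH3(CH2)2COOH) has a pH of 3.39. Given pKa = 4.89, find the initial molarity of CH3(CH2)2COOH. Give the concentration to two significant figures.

C₀ = 1.3 × 10^-2 M

[H+] = 10^(-3.39) = 4.07 × 10^-4 M = x
Ka = 10^(−4.89) = 1.29 × 10^-5
Ka = x²/(C₀ − x) ⇒ C₀ = x + x²/Ka
C₀ = 4.07 × 10^-4 + (4.07 × 10^-4)²/(1.29 × 10^-5) = 1.32 × 10^-2 M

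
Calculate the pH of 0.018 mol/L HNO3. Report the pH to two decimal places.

HNO3 is a strong acid and dissociates completely, so [H+] = 0.018 M.
pH = -log(0.018) = 1.74

pH = 1.74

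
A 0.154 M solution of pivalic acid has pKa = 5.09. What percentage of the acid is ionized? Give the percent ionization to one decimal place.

(CH3)3CCOOH ⇌ (CH3)3CCOO- + H+; let x = [H+] at equilibrium.
Ka = 10^(−5.09) = 8.13 × 10^-6
x ≈ √(Ka·C₀) = √(8.13 × 10^-6 × 0.154) = 1.12 × 10^-3 M
Fraction ionized = 1.12 × 10^-3 / 0.154 = 0.0073 → 0.7%

0.7%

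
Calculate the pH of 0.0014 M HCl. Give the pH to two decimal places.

HCl is a strong acid and dissociates completely, so [H+] = 0.0014 M.
pH = -log(0.0014) = 2.85

pH = 2.85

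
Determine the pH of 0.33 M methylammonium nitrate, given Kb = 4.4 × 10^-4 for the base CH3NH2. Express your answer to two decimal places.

CH3NH3+ is the conjugate acid of the weak base CH3NH2.
Ka = Kw/Kb = 1.0×10^-14 / 4.4 × 10^-4 = 2.27 × 10^-11
From the ICE table, Ka = [H+]²/(0.33 − [H+]) = 2.27 × 10^-11.
Neglecting [H+] in the denominator: [H+] = √(2.27 × 10^-11 × 0.33) = 2.74 × 10^-6 M
pH = −log(2.74 × 10^-6) = 5.56

pH = 5.56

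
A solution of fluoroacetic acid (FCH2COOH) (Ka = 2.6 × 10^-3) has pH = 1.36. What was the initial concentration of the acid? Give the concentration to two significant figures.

[H+] = 10^(-1.36) = 4.37 × 10^-2 M = x
Ka = x²/(C₀ − x) ⇒ C₀ = x + x²/Ka
C₀ = 4.37 × 10^-2 + (4.37 × 10^-2)²/(2.6 × 10^-3) = 7.78 × 10^-1 M

C₀ = 7.8 × 10^-1 M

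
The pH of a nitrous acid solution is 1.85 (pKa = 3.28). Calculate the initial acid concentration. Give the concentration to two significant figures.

C₀ = 3.9 × 10^-1 M

[H+] = 10^(-1.85) = 1.41 × 10^-2 M = x
Ka = 10^(−3.28) = 5.25 × 10^-4
Ka = x²/(C₀ − x) ⇒ C₀ = x + x²/Ka
C₀ = 1.41 × 10^-2 + (1.41 × 10^-2)²/(5.25 × 10^-4) = 3.93 × 10^-1 M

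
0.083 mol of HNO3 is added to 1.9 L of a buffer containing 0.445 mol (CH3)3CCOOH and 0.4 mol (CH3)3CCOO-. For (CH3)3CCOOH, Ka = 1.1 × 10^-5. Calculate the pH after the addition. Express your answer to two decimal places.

After neutralization: n((CH3)3CCOOH) = 0.528 mol, n((CH3)3CCOO-) = 0.317 mol.
pKa = −log(1.1 × 10^-5) = 4.959
pH = pKa + log(n_(CH3)3CCOO-/n_(CH3)3CCOOH) = 4.959 + log(0.317/0.528) = 4.959 + (-0.222)

pH = 4.74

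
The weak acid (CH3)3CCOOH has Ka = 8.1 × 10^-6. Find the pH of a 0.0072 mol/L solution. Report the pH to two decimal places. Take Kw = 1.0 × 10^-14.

(CH3)3CCOOH ⇌ (CH3)3CCOO- + H+
From the ICE table, Ka = [H+]²/(0.0072 − [H+]) = 8.1 × 10^-6.
Neglecting [H+] in the denominator: [H+] = √(8.1 × 10^-6 × 0.0072) = 2.41 × 10^-4 M
([H+]/C₀ = 3.4% < 5%, so the approximation holds.)
pH = −log[H+] = −log(2.41 × 10^-4) = 3.62

pH = 3.62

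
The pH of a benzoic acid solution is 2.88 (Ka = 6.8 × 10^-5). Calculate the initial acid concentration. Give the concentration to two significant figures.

C₀ = 2.7 × 10^-2 M

[H+] = 10^(-2.88) = 1.32 × 10^-3 M = x
Ka = x²/(C₀ − x) ⇒ C₀ = x + x²/Ka
C₀ = 1.32 × 10^-3 + (1.32 × 10^-3)²/(6.8 × 10^-5) = 2.69 × 10^-2 M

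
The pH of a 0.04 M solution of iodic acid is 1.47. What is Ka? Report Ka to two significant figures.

Ka = 1.9 × 10^-1

[H+] = 10^(-1.47) = 3.39 × 10^-2 M
At equilibrium [HA] = 0.04 − 3.39 × 10^-2 = 6.10 × 10^-3 M
Ka = [H+][A-]/[HA] = (3.39 × 10^-2)² / 6.10 × 10^-3 = 1.9 × 10^-1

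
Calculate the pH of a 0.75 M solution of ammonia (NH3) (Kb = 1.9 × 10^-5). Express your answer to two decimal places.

NH3 + H2O ⇌ NH4+ + OH-
Let x = [OH-] at equilibrium. Kb = x²/(0.75 − x).
Since Kb ≪ C₀, x ≈ √(Kb·C₀) = 3.77 × 10^-3 M.
pOH = −log(3.77 × 10^-3) = 2.42; pH = 14.00 − 2.42 = 11.58

pH = 11.58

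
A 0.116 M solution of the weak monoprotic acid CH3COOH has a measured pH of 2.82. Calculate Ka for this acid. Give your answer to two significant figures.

Ka = 2.0 × 10^-5

[H+] = 10^(-2.82) = 1.51 × 10^-3 M
At equilibrium [HA] = 0.116 − 1.51 × 10^-3 = 1.14 × 10^-1 M
Ka = [H+][A-]/[HA] = (1.51 × 10^-3)² / 1.14 × 10^-1 = 2.0 × 10^-5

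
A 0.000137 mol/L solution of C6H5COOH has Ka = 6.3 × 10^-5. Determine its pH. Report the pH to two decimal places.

C6H5COOH ⇌ C6H5COO- + H+
Ka = [H+]²/(0.000137 − [H+]) = 6.3 × 10^-5
The 5% rule fails; solving [H+]² + Ka·[H+] − Ka·C₀ = 0 exactly:
[H+] = [−6.3e-05 + √(6.3e-05² + 3.45e-08)]/2 = 6.66 × 10^-5 M
pH = −log(6.66 × 10^-5) = 4.18

pH = 4.18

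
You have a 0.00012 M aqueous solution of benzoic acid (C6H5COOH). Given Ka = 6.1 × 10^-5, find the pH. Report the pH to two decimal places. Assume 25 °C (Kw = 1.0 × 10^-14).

pH = 4.22

C6H5COOH ⇌ C6H5COO- + H+
Ka = x²/(0.00012 − x) = 6.1 × 10^-5
Here C₀/Ka ≈ 1.97, so the small-x approximation fails. Use the quadratic:
x = [−6.1e-05 + √(6.1e-05² + 2.93e-08)]/2 = 6.03 × 10^-5 M
pH = −log[H+] = −log(6.03 × 10^-5) = 4.22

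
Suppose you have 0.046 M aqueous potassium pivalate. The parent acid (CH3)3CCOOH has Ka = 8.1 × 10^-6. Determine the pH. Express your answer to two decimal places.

(CH3)3CCOO- is the conjugate base of the weak acid (CH3)3CCOOH.
Kb = Kw/Ka = 1.0×10^-14 / 8.1 × 10^-6 = 1.23 × 10^-9
Kb = [OH-]²/(0.046 − [OH-]) = 1.23 × 10^-9
Since Kb ≪ C₀, [OH-] ≈ √(Kb·C₀) = 7.52 × 10^-6 M.
pOH = 5.12, so pH = 14.00 − pOH = 8.88

pH = 8.88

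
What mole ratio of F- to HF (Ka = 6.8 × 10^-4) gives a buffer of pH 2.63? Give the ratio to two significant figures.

pKa = -log(6.8 × 10^-4) = 3.167
pH = pKa + log(r) ⇒ log(r) = 2.63 − 3.167 = -0.537
r = [F-]/[HF] = 10^(-0.537) = 0.29

ratio = 0.29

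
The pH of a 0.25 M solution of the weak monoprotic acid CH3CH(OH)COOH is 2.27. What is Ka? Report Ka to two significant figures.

[H+] = 10^(-2.27) = 5.37 × 10^-3 M
At equilibrium [HA] = 0.25 − 5.37 × 10^-3 = 2.45 × 10^-1 M
Ka = [H+][A-]/[HA] = (5.37 × 10^-3)² / 2.45 × 10^-1 = 1.2 × 10^-4

Ka = 1.2 × 10^-4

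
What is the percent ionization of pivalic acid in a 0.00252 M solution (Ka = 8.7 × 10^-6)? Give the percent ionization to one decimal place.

5.7%

(CH3)3CCOOH ⇌ (CH3)3CCOO- + H+; let x = [H+] at equilibrium.
Solve x² + 8.7e-06x − 2.19e-08 = 0 → x = 1.44 × 10^-4 M
% ionization = x/C₀ × 100% = 1.44 × 10^-4/0.00252 × 100% = 5.7%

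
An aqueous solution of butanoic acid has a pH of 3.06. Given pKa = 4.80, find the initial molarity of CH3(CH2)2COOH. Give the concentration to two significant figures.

[H+] = 10^(-3.06) = 8.71 × 10^-4 M = x
Ka = 10^(−4.80) = 1.58 × 10^-5
Ka = x²/(C₀ − x) ⇒ C₀ = x + x²/Ka
C₀ = 8.71 × 10^-4 + (8.71 × 10^-4)²/(1.58 × 10^-5) = 4.89 × 10^-2 M

C₀ = 4.9 × 10^-2 M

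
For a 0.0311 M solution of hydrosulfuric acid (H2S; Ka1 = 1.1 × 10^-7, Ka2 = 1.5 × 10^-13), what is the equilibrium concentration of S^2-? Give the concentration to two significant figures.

1.5 × 10^-13 M

First ionization gives [H+] ≈ [HS-] = 5.85 × 10^-5 M.
Second step: Ka2 = [H+][S^2-]/[HS-] ≈ [S^2-] (since [H+] ≈ [HS-]).
So [S^2-] ≈ Ka2.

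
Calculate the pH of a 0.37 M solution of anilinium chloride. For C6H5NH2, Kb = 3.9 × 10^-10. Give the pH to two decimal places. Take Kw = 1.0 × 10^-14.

pH = 2.51

C6H5NH3+ is the conjugate acid of the weak base C6H5NH2.
Ka = Kw/Kb = 1.0×10^-14 / 3.9 × 10^-10 = 2.56 × 10^-5
From the ICE table, Ka = x²/(0.37 − x) = 2.56 × 10^-5.
Since Ka ≪ C₀, x ≈ √(Ka·C₀) = 3.08 × 10^-3 M.
(x/C₀ = 0.83% < 5%, so the approximation holds.)
pH = −log[H+] = −log(3.08 × 10^-3) = 2.51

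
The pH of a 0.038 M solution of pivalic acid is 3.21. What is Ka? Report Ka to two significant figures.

Ka = 1.0 × 10^-5

[H+] = 10^(-3.21) = 6.17 × 10^-4 M
At equilibrium [HA] = 0.038 − 6.17 × 10^-4 = 3.74 × 10^-2 M
Ka = [H+][A-]/[HA] = (6.17 × 10^-4)² / 3.74 × 10^-2 = 1.0 × 10^-5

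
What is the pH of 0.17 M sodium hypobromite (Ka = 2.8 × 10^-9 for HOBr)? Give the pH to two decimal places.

OBr- is the conjugate base of the weak acid HOBr.
Kb = Kw/Ka = 1.0×10^-14 / 2.8 × 10^-9 = 3.57 × 10^-6
Kb = [OH-]²/(0.17 − [OH-]) = 3.57 × 10^-6
Neglecting [OH-] in the denominator: [OH-] = √(3.57 × 10^-6 × 0.17) = 7.79 × 10^-4 M
pOH = −log(7.79 × 10^-4) = 3.11; pH = 14.00 − 3.11 = 10.89

pH = 10.89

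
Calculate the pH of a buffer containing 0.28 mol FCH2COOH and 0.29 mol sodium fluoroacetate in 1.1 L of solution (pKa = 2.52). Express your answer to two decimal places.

pH = pKa + log([A⁻]/[HA]) = 2.52 + log(0.29/0.28)
pH = 2.52 + (+0.015) = 2.54

pH = 2.54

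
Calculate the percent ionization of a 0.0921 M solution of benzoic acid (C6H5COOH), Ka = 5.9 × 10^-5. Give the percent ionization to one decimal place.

2.5%

C6H5COOH ⇌ C6H5COO- + H+; let x = [H+] at equilibrium.
x ≈ √(Ka·C₀) = √(5.9 × 10^-5 × 0.0921) = 2.33 × 10^-3 M
% ionization = x/C₀ × 100% = 2.33 × 10^-3/0.0921 × 100% = 2.5%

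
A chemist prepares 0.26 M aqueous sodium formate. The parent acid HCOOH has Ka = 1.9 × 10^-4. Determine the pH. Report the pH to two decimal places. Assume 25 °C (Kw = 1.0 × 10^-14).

pH = 8.57

HCOO- is the conjugate base of the weak acid HCOOH.
Kb = Kw/Ka = 1.0×10^-14 / 1.9 × 10^-4 = 5.26 × 10^-11
Kb = [OH-]²/(0.26 − [OH-]) = 5.26 × 10^-11
Neglecting [OH-] in the denominator: [OH-] = √(5.26 × 10^-11 × 0.26) = 3.70 × 10^-6 M
pOH = 5.43, so pH = 14.00 − pOH = 8.57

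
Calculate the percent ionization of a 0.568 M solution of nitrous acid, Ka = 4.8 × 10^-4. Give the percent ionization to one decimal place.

2.9%

HNO2 ⇌ NO2- + H+; let x = [H+] at equilibrium.
x ≈ √(Ka·C₀) = √(4.8 × 10^-4 × 0.568) = 1.65 × 10^-2 M
Fraction ionized = 1.65 × 10^-2 / 0.568 = 0.0290 → 2.9%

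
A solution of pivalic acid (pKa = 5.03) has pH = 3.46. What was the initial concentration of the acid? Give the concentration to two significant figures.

C₀ = 1.3 × 10^-2 M

[H+] = 10^(-3.46) = 3.47 × 10^-4 M = x
Ka = 10^(−5.03) = 9.33 × 10^-6
Ka = x²/(C₀ − x) ⇒ C₀ = x + x²/Ka
C₀ = 3.47 × 10^-4 + (3.47 × 10^-4)²/(9.33 × 10^-6) = 1.33 × 10^-2 M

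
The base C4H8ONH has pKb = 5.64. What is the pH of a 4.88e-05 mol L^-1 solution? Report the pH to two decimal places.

C4H8ONH + H2O ⇌ C4H8ONH2+ + OH-
Kb = 10^(−5.64) = 2.29 × 10^-6
Kb = [OH-]²/(4.88e-05 − [OH-]) = 2.29 × 10^-6
The 5% rule fails; solving [OH-]² + Kb·[OH-] − Kb·C₀ = 0 exactly:
[OH-] = [−2.29e-06 + √(2.29e-06² + 4.47e-10)]/2 = 9.49 × 10^-6 M
pOH = −log(9.49 × 10^-6) = 5.02; pH = 14.00 − 5.02 = 8.98

pH = 8.98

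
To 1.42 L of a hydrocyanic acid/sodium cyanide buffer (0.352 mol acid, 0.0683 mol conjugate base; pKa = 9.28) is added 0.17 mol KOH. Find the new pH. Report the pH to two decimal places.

OH- converts HCN to CN-: HCN → 0.182 mol, CN- → 0.238 mol.
pH = pKa + log(n_CN-/n_HCN) = 9.28 + log(0.238/0.182) = 9.28 + (+0.117)

pH = 9.40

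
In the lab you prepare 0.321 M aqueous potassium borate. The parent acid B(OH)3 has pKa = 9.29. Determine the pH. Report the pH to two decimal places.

B(OH)4- is the conjugate base of the weak acid B(OH)3.
Ka = 10^(−9.29) = 5.13 × 10^-10
Kb = Kw/Ka = 1.0×10^-14 / 5.13 × 10^-10 = 1.95 × 10^-5
From the ICE table, Kb = x²/(0.321 − x) = 1.95 × 10^-5.
Assume x ≪ 0.321: x ≈ √(1.95 × 10^-5 × 0.321) = 2.50 × 10^-3 M
(x/C₀ = 0.78% < 5%, so the approximation holds.)
pOH = −log(2.50 × 10^-3) = 2.60; pH = 14.00 − 2.60 = 11.40

pH = 11.40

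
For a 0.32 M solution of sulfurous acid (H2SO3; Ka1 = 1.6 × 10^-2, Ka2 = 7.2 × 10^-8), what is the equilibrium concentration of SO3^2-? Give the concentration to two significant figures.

First ionization gives [H+] ≈ [HSO3-] = 6.40 × 10^-2 M.
Second step: Ka2 = [H+][SO3^2-]/[HSO3-] ≈ [SO3^2-] (since [H+] ≈ [HSO3-]).
So [SO3^2-] ≈ Ka2.

7.2 × 10^-8 M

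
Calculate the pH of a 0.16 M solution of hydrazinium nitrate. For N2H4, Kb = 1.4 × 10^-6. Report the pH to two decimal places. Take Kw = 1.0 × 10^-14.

N2H5+ is the conjugate acid of the weak base N2H4.
Ka = Kw/Kb = 1.0×10^-14 / 1.4 × 10^-6 = 7.14 × 10^-9
Let x = [H+] at equilibrium. Ka = x²/(0.16 − x).
Since Ka ≪ C₀, x ≈ √(Ka·C₀) = 3.38 × 10^-5 M.
(x/C₀ = 0.021% < 5%, so the approximation holds.)
pH = −log(3.38 × 10^-5) = 4.47

pH = 4.47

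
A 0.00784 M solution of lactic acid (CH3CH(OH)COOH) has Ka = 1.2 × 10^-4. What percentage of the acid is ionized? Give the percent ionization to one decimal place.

11.6%

CH3CH(OH)COOH ⇌ CH3CH(OH)COO- + H+; let x = [H+] at equilibrium.
Ka = x²/(C₀ − x); solving the quadratic gives x = 9.12 × 10^-4 M.
Fraction ionized = 9.12 × 10^-4 / 0.00784 = 0.1163 → 11.6%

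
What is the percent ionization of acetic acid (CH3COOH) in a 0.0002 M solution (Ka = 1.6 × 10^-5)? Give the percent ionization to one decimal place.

CH3COOH ⇌ CH3COO- + H+; let x = [H+] at equilibrium.
Ka = x²/(C₀ − x); solving the quadratic gives x = 4.91 × 10^-5 M.
Fraction ionized = 4.91 × 10^-5 / 0.0002 = 0.2455 → 24.6%

24.6%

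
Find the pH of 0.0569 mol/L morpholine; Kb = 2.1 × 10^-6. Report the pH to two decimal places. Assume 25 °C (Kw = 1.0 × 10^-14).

C4H8ONH + H2O ⇌ C4H8ONH2+ + OH-
From the ICE table, Kb = x²/(0.0569 − x) = 2.1 × 10^-6.
Neglecting x in the denominator: x = √(2.1 × 10^-6 × 0.0569) = 3.46 × 10^-4 M
(x/C₀ = 0.61% < 5%, so the approximation holds.)
pOH = 3.46, so pH = 14.00 − pOH = 10.54

pH = 10.54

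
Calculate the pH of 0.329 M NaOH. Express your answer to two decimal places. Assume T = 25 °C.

pH = 13.52

NaOH is a strong base; [OH-] = 0.329 M.
pOH = -log(0.329) = 0.48
pH = 14.00 - 0.48 = 13.52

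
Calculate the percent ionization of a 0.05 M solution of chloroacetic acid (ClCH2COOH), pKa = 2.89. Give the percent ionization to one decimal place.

14.8%

ClCH2COOH ⇌ ClCH2COO- + H+; let x = [H+] at equilibrium.
Ka = 10^(−2.89) = 1.29 × 10^-3
Solve x² + 0.00129x − 6.45e-05 = 0 → x = 7.41 × 10^-3 M
% ionization = x/C₀ × 100% = 7.41 × 10^-3/0.05 × 100% = 14.8%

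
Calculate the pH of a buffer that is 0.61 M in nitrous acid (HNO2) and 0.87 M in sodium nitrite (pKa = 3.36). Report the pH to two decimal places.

Using pH = pKa + log([base]/[acid]) with [base]/[acid] = 0.87/0.61:
pH = 3.36 + (+0.154) = 3.51

pH = 3.51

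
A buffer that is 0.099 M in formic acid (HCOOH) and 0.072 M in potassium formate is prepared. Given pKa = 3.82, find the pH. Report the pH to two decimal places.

pH = pKa + log([A⁻]/[HA]) = 3.82 + log(0.072/0.099)
pH = 3.82 + (-0.138) = 3.68

pH = 3.68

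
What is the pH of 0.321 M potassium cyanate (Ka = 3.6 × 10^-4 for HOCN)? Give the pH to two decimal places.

pH = 8.48

OCN- is the conjugate base of the weak acid HOCN.
Kb = Kw/Ka = 1.0×10^-14 / 3.6 × 10^-4 = 2.78 × 10^-11
Let x = [OH-] at equilibrium. Kb = x²/(0.321 − x).
Since Kb ≪ C₀, x ≈ √(Kb·C₀) = 2.99 × 10^-6 M.
Check: 0.00093% ionized — well under 5%, approximation valid.
pOH = 5.52, so pH = 14.00 − pOH = 8.48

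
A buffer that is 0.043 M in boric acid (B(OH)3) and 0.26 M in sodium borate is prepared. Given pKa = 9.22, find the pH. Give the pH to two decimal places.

Using pH = pKa + log([base]/[acid]) with [base]/[acid] = 0.26/0.043:
pH = 9.22 + (+0.782) = 10.00

pH = 10.00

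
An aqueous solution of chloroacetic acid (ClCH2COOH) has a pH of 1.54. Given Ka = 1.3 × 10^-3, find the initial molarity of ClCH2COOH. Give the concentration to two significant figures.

C₀ = 6.7 × 10^-1 M

[H+] = 10^(-1.54) = 2.88 × 10^-2 M = x
Ka = x²/(C₀ − x) ⇒ C₀ = x + x²/Ka
C₀ = 2.88 × 10^-2 + (2.88 × 10^-2)²/(1.3 × 10^-3) = 6.67 × 10^-1 M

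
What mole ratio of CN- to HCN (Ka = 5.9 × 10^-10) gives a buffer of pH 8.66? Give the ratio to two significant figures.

pKa = -log(5.9 × 10^-10) = 9.229
pH = pKa + log(r) ⇒ log(r) = 8.66 − 9.229 = -0.569
r = [CN-]/[HCN] = 10^(-0.569) = 0.27

ratio = 0.27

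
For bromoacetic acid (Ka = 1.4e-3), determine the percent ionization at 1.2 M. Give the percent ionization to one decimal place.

3.4%

BrCH2COOH ⇌ BrCH2COO- + H+; let x = [H+] at equilibrium.
x ≈ √(Ka·C₀) = √(1.4 × 10^-3 × 1.2) = 4.10 × 10^-2 M
% ionization = x/C₀ × 100% = 4.10 × 10^-2/1.2 × 100% = 3.4%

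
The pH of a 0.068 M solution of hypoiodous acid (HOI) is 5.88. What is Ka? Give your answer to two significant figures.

Ka = 2.6 × 10^-11

[H+] = 10^(-5.88) = 1.32 × 10^-6 M
At equilibrium [HA] = 0.068 − 1.32 × 10^-6 = 6.80 × 10^-2 M
Ka = [H+][A-]/[HA] = (1.32 × 10^-6)² / 6.80 × 10^-2 = 2.6 × 10^-11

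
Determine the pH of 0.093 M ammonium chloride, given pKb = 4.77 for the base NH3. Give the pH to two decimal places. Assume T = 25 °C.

pH = 5.13

NH4+ is the conjugate acid of the weak base NH3.
Kb = 10^(−4.77) = 1.70 × 10^-5
Ka = Kw/Kb = 1.0×10^-14 / 1.70 × 10^-5 = 5.88 × 10^-10
Let x = [H+] at equilibrium. Ka = x²/(0.093 − x).
Assume x ≪ 0.093: x ≈ √(5.88 × 10^-10 × 0.093) = 7.39 × 10^-6 M
Check: 0.008% ionized — well under 5%, approximation valid.
pH = −log(7.39 × 10^-6) = 5.13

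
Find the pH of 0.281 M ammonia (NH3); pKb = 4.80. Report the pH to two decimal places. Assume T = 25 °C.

NH3 + H2O ⇌ NH4+ + OH-
Kb = 10^(−4.80) = 1.58 × 10^-5
Let x = [OH-] at equilibrium. Kb = x²/(0.281 − x).
Since Kb ≪ C₀, x ≈ √(Kb·C₀) = 2.11 × 10^-3 M.
pOH = 2.68, so pH = 14.00 − pOH = 11.32

pH = 11.32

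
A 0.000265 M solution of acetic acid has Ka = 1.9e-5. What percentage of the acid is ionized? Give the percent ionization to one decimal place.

23.4%

CH3COOH ⇌ CH3COO- + H+; let x = [H+] at equilibrium.
Ka = x²/(C₀ − x); solving the quadratic gives x = 6.21 × 10^-5 M.
% ionization = x/C₀ × 100% = 6.21 × 10^-5/0.000265 × 100% = 23.4%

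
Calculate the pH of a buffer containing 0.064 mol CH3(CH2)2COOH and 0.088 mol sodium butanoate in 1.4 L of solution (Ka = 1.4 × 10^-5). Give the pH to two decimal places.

pKa = −log(1.4 × 10^-5) = 4.854
Using pH = pKa + log([base]/[acid]) with [base]/[acid] = 0.088/0.064:
pH = 4.854 + (+0.138) = 4.99

pH = 4.99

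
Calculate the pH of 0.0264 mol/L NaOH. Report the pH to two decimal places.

NaOH is a strong base; [OH-] = 0.0264 M.
pOH = -log(0.0264) = 1.58
pH = 14.00 - 1.58 = 12.42

pH = 12.42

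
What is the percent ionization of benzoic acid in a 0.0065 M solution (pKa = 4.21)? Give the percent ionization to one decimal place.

9.3%

C6H5COOH ⇌ C6H5COO- + H+; let x = [H+] at equilibrium.
Ka = 10^(−4.21) = 6.17 × 10^-5
Solve x² + 6.17e-05x − 4.01e-07 = 0 → x = 6.03 × 10^-4 M
% ionization = x/C₀ × 100% = 6.03 × 10^-4/0.0065 × 100% = 9.3%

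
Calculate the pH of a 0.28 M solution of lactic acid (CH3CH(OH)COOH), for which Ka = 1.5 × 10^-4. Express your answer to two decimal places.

pH = 2.19

CH3CH(OH)COOH ⇌ CH3CH(OH)COO- + H+
Ka = [H+]²/(0.28 − [H+]) = 1.5 × 10^-4
Neglecting [H+] in the denominator: [H+] = √(1.5 × 10^-4 × 0.28) = 6.48 × 10^-3 M
pH = −log(6.48 × 10^-3) = 2.19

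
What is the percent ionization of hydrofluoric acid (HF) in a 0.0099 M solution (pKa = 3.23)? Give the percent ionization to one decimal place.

21.6%

HF ⇌ F- + H+; let x = [H+] at equilibrium.
Ka = 10^(−3.23) = 5.89 × 10^-4
Solve x² + 0.000589x − 5.83e-06 = 0 → x = 2.14 × 10^-3 M
% ionization = x/C₀ × 100% = 2.14 × 10^-3/0.0099 × 100% = 21.6%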